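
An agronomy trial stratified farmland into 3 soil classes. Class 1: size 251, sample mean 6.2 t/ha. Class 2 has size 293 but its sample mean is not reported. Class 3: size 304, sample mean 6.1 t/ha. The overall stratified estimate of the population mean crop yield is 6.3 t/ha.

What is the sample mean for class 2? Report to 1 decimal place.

6.6

Σ Nₕx̄ₕ = N·μ, so 293·x̄_2 = 848·6.3 − (251·6.2 + 304·6.1).
= 5342.4 − 3410.6 = 1931.8.
x̄_2 = 1931.8 / 293 = 6.593... → 6.6.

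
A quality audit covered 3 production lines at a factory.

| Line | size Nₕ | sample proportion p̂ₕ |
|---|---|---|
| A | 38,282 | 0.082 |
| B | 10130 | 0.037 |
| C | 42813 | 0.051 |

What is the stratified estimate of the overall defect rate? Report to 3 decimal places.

0.062

Wₕ = Nₕ/N with N = 91225: 0.4196, 0.1110, 0.4693.
p̂_st = 0.4196·0.082 + 0.1110·0.037 + 0.4693·0.051 ≈ 0.06245... → 0.062.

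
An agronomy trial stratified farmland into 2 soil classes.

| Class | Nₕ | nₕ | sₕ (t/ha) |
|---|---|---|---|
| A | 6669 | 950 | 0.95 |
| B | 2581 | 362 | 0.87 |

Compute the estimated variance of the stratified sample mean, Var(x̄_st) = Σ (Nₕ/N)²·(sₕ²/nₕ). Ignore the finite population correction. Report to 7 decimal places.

N = 9250; Wₕ = Nₕ/N.
class A: (6669/9250)²·0.95²/950 = 0.0004938119
class B: (2581/9250)²·0.87²/362 = 0.0001627880
Sum = 0.0006566000 → 0.0006566.

0.0006566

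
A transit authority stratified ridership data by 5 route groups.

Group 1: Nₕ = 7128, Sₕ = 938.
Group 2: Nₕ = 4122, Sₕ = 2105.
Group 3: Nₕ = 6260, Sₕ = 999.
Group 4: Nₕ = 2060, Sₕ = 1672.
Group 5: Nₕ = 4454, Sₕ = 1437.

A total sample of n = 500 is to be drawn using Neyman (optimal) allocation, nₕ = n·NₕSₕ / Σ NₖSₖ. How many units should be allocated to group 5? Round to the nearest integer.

102

Σ NₕSₕ = 7128·938 + 4122·2105 + 6260·999 + 2060·1672 + 4454·1437 = 31461332.
Share for 5: 6400398/31461332 = 0.20344.
n_5 = 500 × 0.20344 = 101.718... → 102.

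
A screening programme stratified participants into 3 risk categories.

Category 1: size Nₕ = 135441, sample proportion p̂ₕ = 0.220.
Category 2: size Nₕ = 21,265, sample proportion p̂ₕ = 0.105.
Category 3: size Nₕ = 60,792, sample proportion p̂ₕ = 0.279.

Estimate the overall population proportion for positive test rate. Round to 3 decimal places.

N = 135441 + 21265 + 60792 = 217498.
Overall proportion = Σ (Nₕ/N)·p̂ₕ.
Σ Nₕp̂ₕ = 29797.02 + 2232.825 + 16960.968 = 48990.813.
48990.813 / 217498 = 0.22525... → 0.225.

0.225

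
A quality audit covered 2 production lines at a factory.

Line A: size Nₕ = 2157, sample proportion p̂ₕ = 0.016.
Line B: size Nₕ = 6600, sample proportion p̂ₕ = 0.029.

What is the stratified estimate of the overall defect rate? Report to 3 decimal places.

N = 2157 + 6600 = 8757.
Overall proportion = Σ (Nₕ/N)·p̂ₕ.
Σ Nₕp̂ₕ = 34.512 + 191.4 = 225.912.
225.912 / 8757 = 0.02580... → 0.026.

0.026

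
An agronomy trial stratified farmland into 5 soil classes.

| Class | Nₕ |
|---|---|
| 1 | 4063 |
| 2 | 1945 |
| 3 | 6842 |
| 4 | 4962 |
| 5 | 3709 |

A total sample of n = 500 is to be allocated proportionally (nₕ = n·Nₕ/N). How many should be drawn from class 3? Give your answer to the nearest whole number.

N = 4063 + 1945 + 6842 + 4962 + 3709 = 21521.
n_3 = 500·6842/21521 = 158.961... → 159.

159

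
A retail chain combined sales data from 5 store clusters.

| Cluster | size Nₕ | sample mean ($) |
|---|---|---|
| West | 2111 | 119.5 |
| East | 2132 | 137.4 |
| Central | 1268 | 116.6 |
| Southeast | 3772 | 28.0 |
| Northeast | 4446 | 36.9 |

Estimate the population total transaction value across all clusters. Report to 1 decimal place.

Estimate total by summing Nₕ·x̄ₕ over strata.
2111·119.5 + 2132·137.4 + 1268·116.6 + 3772·28.0 + 4446·36.9 = 252264.5 + 292936.8 + 147848.8 + 105616 + 164057.4 = 962723.5.

962723.5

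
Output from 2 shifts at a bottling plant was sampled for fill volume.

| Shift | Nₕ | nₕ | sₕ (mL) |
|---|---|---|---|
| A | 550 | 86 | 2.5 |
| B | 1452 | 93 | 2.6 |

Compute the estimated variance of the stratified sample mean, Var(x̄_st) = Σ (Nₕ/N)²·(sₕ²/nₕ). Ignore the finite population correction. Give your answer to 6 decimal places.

0.043721

N = 2002; Wₕ = Nₕ/N.
shift A: (550/2002)²·2.5²/86 = 0.005485027
shift B: (1452/2002)²·2.6²/93 = 0.038235681
Sum = 0.043720709 → 0.043721.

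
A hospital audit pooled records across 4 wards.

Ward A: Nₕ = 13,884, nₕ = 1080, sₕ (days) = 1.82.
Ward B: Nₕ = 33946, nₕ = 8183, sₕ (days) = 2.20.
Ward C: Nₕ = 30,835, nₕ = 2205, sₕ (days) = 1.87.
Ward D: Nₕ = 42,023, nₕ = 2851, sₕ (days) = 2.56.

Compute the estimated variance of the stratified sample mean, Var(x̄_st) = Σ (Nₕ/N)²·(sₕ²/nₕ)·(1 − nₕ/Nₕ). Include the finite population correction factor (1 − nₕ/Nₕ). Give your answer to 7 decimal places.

N = 120688; Wₕ = Nₕ/N.
ward A: (13884/120688)²·1.82²/1080·(1 − 1080/13884) = 0.0000374327
ward B: (33946/120688)²·2.20²/8183·(1 − 8183/33946) = 0.0000355132
ward C: (30835/120688)²·1.87²/2205·(1 − 2205/30835) = 0.0000961196
ward D: (42023/120688)²·2.56²/2851·(1 − 2851/42023) = 0.0002597870
Sum = 0.0004288524 → 0.0004289.

0.0004289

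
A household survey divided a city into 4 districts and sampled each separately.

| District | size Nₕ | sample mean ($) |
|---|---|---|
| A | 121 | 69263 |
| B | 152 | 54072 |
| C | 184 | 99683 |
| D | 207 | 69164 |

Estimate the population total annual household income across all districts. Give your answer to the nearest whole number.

Population total = Σ Nₕ·x̄ₕ (each stratum's size times its mean).
121·69263 + 152·54072 + 184·99683 + 207·69164 = 8380823 + 8218944 + 18341672 + 14316948 = 49258387.

49258387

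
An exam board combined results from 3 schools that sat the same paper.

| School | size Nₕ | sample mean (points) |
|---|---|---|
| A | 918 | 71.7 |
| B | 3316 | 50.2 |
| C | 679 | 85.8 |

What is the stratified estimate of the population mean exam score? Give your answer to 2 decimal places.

N = 4913; weights Wₕ = Nₕ/N = (0.1869, 0.6749, 0.1382).
x̄_st = Σ Wₕ·x̄ₕ = 0.1869·71.7 + 0.6749·50.2 + 0.1382·85.8 ≈ 59.1374...
→ 59.14.

59.14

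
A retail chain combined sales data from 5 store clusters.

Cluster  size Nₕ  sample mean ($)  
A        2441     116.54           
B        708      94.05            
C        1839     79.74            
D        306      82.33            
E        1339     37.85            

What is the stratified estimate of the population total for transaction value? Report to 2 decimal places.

573577.53

A: 2441·116.54 = 284474.14
B: 708·94.05 = 66587.4
C: 1839·79.74 = 146641.86
D: 306·82.33 = 25192.98
E: 1339·37.85 = 50681.15
τ̂ = Σ Nₕx̄ₕ = 573577.53.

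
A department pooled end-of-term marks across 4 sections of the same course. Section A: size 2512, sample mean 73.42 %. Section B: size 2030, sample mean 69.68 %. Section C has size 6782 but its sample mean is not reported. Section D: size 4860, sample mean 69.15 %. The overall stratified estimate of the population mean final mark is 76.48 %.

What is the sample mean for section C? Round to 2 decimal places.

84.90

N = 2512 + 2030 + 6782 + 4860 = 16184.
Overall total = μ·N = 76.48·16184 = 1237752.32.
Subtract the known strata: 2512·73.42 + 2030·69.68 + 4860·69.15 = 661950.44.
Remaining total for section C: 1237752.32 − 661950.44 = 575801.88.
Divide by its size: 575801.88 / 6782 = 84.9015... → 84.90.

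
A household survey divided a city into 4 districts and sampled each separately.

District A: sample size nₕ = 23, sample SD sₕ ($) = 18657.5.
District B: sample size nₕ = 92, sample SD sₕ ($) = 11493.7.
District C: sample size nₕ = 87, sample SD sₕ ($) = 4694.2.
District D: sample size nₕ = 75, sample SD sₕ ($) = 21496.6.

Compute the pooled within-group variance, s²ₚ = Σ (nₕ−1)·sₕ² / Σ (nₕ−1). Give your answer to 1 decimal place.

204287746.1

A: (23−1)·18657.5² = 22·348102306.25 = 7658250737.5
B: (92−1)·11493.7² = 91·132105139.69 = 12021567711.79
C: (87−1)·4694.2² = 86·22035513.64 = 1895054173.04
D: (75−1)·21496.6² = 74·462103811.56 = 34195682055.44
Numerator = 55770554677.77; denominator = Σ(nₕ−1) = 273.
s²ₚ = 55770554677.77/273 = 204287746.072... → 204287746.1.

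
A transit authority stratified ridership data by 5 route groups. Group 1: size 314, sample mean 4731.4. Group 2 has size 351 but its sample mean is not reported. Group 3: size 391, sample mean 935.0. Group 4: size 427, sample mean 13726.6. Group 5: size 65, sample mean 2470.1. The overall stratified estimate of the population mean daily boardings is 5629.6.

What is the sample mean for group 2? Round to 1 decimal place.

N = 314 + 351 + 391 + 427 + 65 = 1548.
Overall total = μ·N = 5629.6·1548 = 8714620.8.
Subtract the known strata: 314·4731.4 + 391·935.0 + 427·13726.6 + 65·2470.1 = 7873059.3.
Remaining total for group 2: 8714620.8 − 7873059.3 = 841561.5.
Divide by its size: 841561.5 / 351 = 2397.611... → 2397.6.

2397.6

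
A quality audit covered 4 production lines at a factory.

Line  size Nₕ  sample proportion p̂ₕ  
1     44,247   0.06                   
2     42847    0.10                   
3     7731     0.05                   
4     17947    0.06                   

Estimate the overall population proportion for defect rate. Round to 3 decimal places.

0.075

Wₕ = Nₕ/N with N = 112772: 0.3924, 0.3799, 0.0686, 0.1591.
p̂_st = 0.3924·0.06 + 0.3799·0.10 + 0.0686·0.05 + 0.1591·0.06 ≈ 0.07451... → 0.075.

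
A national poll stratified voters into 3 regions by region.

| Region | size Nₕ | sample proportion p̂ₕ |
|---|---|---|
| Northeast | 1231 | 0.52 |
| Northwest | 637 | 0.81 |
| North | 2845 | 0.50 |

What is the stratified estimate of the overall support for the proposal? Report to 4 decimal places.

0.5471

N = 1231 + 637 + 2845 = 4713.
Overall proportion = Σ (Nₕ/N)·p̂ₕ.
Σ Nₕp̂ₕ = 640.12 + 515.97 + 1422.5 = 2578.59.
2578.59 / 4713 = 0.547123... → 0.5471.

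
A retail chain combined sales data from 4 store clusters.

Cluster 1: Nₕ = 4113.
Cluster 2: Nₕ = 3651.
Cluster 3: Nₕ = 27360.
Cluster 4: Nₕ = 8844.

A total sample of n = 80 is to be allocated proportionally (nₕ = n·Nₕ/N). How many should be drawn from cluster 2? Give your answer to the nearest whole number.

N = 4113 + 3651 + 27360 + 8844 = 43968.
n_2 = 80·3651/43968 = 6.643... → 7.

7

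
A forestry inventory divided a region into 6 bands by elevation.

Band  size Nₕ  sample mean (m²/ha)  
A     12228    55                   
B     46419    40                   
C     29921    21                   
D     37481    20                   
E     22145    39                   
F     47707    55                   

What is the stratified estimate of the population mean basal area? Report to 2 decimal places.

N = 195901; weights Wₕ = Nₕ/N = (0.0624, 0.2370, 0.1527, 0.1913, 0.1130, 0.2435).
x̄_st = Σ Wₕ·x̄ₕ = 0.0624·55 + 0.2370·40 + 0.1527·21 + 0.1913·20 + 0.1130·39 + 0.2435·55 ≈ 37.7476...
→ 37.75.

37.75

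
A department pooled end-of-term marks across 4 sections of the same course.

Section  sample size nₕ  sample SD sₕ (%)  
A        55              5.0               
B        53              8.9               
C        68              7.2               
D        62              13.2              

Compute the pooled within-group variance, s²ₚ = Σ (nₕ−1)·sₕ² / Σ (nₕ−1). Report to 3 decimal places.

Degrees of freedom: 54 + 52 + 67 + 61 = 234.
Σ(nₕ−1)sₕ² = 54·25 + 52·79.21 + 67·51.84 + 61·174.24 = 19570.84.
s²ₚ = 19570.84 / 234 = 83.63607... → 83.636.

83.636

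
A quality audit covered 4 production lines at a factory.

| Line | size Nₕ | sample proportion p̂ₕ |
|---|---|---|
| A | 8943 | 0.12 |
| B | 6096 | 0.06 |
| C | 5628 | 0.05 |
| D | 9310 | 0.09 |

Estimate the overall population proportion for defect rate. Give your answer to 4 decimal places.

0.0853

Wₕ = Nₕ/N with N = 29977: 0.2983, 0.2034, 0.1877, 0.3106.
p̂_st = 0.2983·0.12 + 0.2034·0.06 + 0.1877·0.05 + 0.3106·0.09 ≈ 0.085339... → 0.0853.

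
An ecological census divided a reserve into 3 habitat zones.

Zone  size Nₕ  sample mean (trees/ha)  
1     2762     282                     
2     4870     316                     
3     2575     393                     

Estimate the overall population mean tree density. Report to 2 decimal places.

326.23

x̄_st = (Σ Nₕx̄ₕ) / (Σ Nₕ) = (2762·282 + 4870·316 + 2575·393) / 10207
= 3329779 / 10207 = 326.2250... → 326.23.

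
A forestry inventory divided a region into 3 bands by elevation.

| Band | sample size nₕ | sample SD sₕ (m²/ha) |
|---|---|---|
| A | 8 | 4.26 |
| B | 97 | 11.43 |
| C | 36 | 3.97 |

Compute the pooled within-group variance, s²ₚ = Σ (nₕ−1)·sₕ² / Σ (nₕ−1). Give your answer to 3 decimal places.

A: (8−1)·4.26² = 7·18.1476 = 127.0332
B: (97−1)·11.43² = 96·130.6449 = 12541.9104
C: (36−1)·3.97² = 35·15.7609 = 551.6315
Numerator = 13220.5751; denominator = Σ(nₕ−1) = 138.
s²ₚ = 13220.5751/138 = 95.80127... → 95.801.

95.801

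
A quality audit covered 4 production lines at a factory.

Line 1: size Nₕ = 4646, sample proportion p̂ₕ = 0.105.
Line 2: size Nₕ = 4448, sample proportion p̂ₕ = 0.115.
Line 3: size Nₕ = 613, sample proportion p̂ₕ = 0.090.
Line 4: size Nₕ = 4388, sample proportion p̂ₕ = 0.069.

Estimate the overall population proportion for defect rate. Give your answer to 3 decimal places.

0.096

N = 4646 + 4448 + 613 + 4388 = 14095.
Overall proportion = Σ (Nₕ/N)·p̂ₕ.
Σ Nₕp̂ₕ = 487.83 + 511.52 + 55.17 + 302.772 = 1357.292.
1357.292 / 14095 = 0.09630... → 0.096.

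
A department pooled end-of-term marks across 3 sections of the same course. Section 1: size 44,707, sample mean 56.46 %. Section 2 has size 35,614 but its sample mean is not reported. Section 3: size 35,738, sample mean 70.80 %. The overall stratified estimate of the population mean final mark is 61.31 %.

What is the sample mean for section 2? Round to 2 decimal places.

N = 44707 + 35614 + 35738 = 116059.
Overall total = μ·N = 61.31·116059 = 7115577.29.
Subtract the known strata: 44707·56.46 + 35738·70.80 = 5054407.62.
Remaining total for section 2: 7115577.29 − 5054407.62 = 2061169.67.
Divide by its size: 2061169.67 / 35614 = 57.8753... → 57.88.

57.88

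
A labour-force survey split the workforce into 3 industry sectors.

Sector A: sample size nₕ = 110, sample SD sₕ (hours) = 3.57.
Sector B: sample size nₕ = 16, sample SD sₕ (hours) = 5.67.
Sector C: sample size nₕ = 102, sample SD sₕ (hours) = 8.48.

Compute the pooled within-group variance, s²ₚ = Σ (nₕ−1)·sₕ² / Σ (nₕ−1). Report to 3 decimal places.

40.597

A: (110−1)·3.57² = 109·12.7449 = 1389.1941
B: (16−1)·5.67² = 15·32.1489 = 482.2335
C: (102−1)·8.48² = 101·71.9104 = 7262.9504
Numerator = 9134.378; denominator = Σ(nₕ−1) = 225.
s²ₚ = 9134.378/225 = 40.59724... → 40.597.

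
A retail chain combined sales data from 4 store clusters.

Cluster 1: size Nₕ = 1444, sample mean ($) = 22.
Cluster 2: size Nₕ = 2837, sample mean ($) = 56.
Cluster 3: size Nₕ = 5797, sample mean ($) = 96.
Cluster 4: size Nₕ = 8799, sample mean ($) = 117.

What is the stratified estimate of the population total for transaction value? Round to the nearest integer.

1776635

1: 1444·22 = 31768
2: 2837·56 = 158872
3: 5797·96 = 556512
4: 8799·117 = 1029483
τ̂ = Σ Nₕx̄ₕ = 1776635.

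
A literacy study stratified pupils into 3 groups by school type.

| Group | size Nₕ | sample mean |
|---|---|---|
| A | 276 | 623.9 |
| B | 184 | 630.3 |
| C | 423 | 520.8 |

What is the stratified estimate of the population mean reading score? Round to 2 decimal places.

575.84

N = 883; weights Wₕ = Nₕ/N = (0.3126, 0.2084, 0.4790).
x̄_st = Σ Wₕ·x̄ₕ = 0.3126·623.9 + 0.2084·630.3 + 0.4790·520.8 ≈ 575.8437...
→ 575.84.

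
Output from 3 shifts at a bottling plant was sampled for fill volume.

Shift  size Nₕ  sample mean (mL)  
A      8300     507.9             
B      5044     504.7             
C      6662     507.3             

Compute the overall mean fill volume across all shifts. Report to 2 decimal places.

506.89

x̄_st = (Σ Nₕx̄ₕ) / (Σ Nₕ) = (8300·507.9 + 5044·504.7 + 6662·507.3) / 20006
= 10140909.4 / 20006 = 506.8934... → 506.89.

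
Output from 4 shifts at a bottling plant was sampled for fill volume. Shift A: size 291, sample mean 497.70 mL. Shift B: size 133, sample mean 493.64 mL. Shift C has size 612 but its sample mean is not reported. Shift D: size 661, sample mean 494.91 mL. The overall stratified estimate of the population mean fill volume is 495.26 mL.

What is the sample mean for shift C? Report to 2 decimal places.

N = 291 + 133 + 612 + 661 = 1697.
Overall total = μ·N = 495.26·1697 = 840456.22.
Subtract the known strata: 291·497.70 + 133·493.64 + 661·494.91 = 537620.33.
Remaining total for shift C: 840456.22 − 537620.33 = 302835.89.
Divide by its size: 302835.89 / 612 = 494.8299... → 494.83.

494.83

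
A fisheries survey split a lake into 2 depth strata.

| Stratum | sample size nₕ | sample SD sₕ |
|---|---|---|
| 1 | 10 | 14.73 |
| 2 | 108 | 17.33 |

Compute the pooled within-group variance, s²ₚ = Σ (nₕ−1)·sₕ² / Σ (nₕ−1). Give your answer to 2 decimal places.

293.86

Degrees of freedom: 9 + 107 = 116.
Σ(nₕ−1)sₕ² = 9·216.9729 + 107·300.3289 = 34087.9484.
s²ₚ = 34087.9484 / 116 = 293.8616... → 293.86.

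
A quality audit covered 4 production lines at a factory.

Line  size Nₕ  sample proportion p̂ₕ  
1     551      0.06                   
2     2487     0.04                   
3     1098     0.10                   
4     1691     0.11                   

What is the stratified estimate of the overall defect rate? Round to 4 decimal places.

0.0735

N = 551 + 2487 + 1098 + 1691 = 5827.
Overall proportion = Σ (Nₕ/N)·p̂ₕ.
Σ Nₕp̂ₕ = 33.06 + 99.48 + 109.8 + 186.01 = 428.35.
428.35 / 5827 = 0.073511... → 0.0735.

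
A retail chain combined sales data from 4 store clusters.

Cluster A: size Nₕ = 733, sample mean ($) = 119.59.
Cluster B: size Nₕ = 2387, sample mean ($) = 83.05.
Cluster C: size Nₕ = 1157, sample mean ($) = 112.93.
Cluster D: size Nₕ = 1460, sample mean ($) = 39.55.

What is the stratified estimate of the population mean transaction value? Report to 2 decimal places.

N = 733 + 2387 + 1157 + 1460 = 5737.
The stratified mean weights each stratum mean by its population share Nₕ/N.
Σ Nₕx̄ₕ = 733·119.59 + 2387·83.05 + 1157·112.93 + 1460·39.55 = 87659.47 + 198240.35 + 130660.01 + 57743 = 474302.83.
Divide by N: 474302.83 / 5737 = 82.6744... → 82.67.

82.67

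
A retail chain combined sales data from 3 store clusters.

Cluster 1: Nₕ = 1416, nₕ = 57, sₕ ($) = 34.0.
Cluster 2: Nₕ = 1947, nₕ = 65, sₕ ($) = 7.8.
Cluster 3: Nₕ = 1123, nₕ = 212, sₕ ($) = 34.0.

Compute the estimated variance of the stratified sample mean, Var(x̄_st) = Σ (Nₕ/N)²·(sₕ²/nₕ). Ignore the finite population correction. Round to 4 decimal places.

N = 4486. Term for each stratum: Wₕ²sₕ²/nₕ.
Var(x̄_st) = 2.0206493 + 0.1763150 + 0.3417141 = 2.5386784 → 2.5387.

2.5387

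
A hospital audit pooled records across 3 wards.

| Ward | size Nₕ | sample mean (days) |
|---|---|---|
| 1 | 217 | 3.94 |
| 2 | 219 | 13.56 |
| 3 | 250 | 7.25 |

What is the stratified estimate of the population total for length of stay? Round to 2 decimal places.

Population total = Σ Nₕ·x̄ₕ (each stratum's size times its mean).
217·3.94 + 219·13.56 + 250·7.25 = 854.98 + 2969.64 + 1812.5 = 5637.12.

5637.12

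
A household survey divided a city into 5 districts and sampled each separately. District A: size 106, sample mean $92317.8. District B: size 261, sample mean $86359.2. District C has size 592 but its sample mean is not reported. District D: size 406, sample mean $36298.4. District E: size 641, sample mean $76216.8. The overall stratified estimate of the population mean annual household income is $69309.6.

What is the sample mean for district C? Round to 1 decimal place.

Σ Nₕx̄ₕ = N·μ, so 592·x̄_C = 2006·69309.6 − (106·92317.8 + 261·86359.2 + 406·36298.4 + 641·76216.8).
= 139035057.6 − 95917557.2 = 43117500.4.
x̄_C = 43117500.4 / 592 = 72833.616... → 72833.6.

72833.6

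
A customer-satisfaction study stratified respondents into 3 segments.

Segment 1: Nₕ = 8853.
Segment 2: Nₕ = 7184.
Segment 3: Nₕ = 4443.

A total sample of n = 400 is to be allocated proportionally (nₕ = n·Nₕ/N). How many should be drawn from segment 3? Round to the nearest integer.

87

N = 8853 + 7184 + 4443 = 20480.
n_3 = 400·4443/20480 = 86.777... → 87.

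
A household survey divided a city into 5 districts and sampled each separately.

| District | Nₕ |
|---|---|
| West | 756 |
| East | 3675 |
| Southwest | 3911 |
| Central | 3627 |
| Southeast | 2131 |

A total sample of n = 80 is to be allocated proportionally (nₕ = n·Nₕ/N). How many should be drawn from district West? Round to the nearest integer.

4

Share of district West = 756/14100 = 0.05362.
Allocate 80 × 0.05362 = 4.289... → 4.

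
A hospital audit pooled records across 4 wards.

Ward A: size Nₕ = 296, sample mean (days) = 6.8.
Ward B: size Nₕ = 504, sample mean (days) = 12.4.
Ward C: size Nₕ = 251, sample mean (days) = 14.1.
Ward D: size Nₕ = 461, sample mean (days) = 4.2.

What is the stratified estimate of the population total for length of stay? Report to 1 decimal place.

13737.7

Estimate total by summing Nₕ·x̄ₕ over strata.
296·6.8 + 504·12.4 + 251·14.1 + 461·4.2 = 2012.8 + 6249.6 + 3539.1 + 1936.2 = 13737.7.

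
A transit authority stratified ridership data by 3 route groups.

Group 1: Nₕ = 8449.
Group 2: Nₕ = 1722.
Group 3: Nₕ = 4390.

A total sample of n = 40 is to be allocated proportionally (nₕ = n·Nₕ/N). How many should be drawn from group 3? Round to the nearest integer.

12

Share of group 3 = 4390/14561 = 0.30149.
Allocate 40 × 0.30149 = 12.060... → 12.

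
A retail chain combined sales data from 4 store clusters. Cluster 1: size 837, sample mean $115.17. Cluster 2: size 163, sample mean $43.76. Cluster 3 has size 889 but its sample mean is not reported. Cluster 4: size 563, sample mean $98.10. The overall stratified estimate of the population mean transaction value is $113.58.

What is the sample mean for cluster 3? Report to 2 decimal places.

N = 837 + 163 + 889 + 563 = 2452.
Overall total = μ·N = 113.58·2452 = 278498.16.
Subtract the known strata: 837·115.17 + 163·43.76 + 563·98.10 = 158760.47.
Remaining total for cluster 3: 278498.16 − 158760.47 = 119737.69.
Divide by its size: 119737.69 / 889 = 134.6881... → 134.69.

134.69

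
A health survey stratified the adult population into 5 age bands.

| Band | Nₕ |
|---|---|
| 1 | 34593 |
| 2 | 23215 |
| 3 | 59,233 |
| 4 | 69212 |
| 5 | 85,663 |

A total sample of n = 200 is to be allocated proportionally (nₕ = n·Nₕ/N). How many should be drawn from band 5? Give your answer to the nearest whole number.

Share of band 5 = 85663/271916 = 0.31503.
Allocate 200 × 0.31503 = 63.007... → 63.

63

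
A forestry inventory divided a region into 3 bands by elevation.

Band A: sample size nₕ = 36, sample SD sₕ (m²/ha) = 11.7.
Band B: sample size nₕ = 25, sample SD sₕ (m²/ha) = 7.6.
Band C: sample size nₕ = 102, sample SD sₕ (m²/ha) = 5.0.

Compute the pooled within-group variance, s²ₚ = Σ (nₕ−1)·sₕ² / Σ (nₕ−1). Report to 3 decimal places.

54.390

Degrees of freedom: 35 + 24 + 101 = 160.
Σ(nₕ−1)sₕ² = 35·136.89 + 24·57.76 + 101·25 = 8702.39.
s²ₚ = 8702.39 / 160 = 54.38994... → 54.390.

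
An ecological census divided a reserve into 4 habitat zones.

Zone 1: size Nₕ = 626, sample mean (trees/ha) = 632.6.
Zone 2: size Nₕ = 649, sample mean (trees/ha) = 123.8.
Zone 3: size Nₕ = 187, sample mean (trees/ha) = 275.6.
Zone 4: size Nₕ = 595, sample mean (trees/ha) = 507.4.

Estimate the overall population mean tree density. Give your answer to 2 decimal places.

403.40

N = 626 + 649 + 187 + 595 = 2057.
The stratified mean weights each stratum mean by its population share Nₕ/N.
Σ Nₕx̄ₕ = 626·632.6 + 649·123.8 + 187·275.6 + 595·507.4 = 396007.6 + 80346.2 + 51537.2 + 301903 = 829794.
Divide by N: 829794 / 2057 = 403.4001... → 403.40.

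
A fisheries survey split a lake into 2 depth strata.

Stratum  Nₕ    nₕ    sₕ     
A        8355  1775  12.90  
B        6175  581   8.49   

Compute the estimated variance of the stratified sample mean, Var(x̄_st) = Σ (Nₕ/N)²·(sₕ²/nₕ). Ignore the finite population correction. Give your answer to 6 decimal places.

0.053406

N = 14530. Term for each stratum: Wₕ²sₕ²/nₕ.
Var(x̄_st) = 0.030998647 + 0.022406909 = 0.053405556 → 0.053406.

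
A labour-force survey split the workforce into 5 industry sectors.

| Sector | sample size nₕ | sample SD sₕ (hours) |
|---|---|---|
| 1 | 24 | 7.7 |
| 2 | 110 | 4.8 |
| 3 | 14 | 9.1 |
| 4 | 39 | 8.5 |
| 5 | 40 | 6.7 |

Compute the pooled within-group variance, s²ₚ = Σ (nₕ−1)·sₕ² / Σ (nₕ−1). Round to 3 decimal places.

42.558

Degrees of freedom: 23 + 109 + 13 + 38 + 39 = 222.
Σ(nₕ−1)sₕ² = 23·59.29 + 109·23.04 + 13·82.81 + 38·72.25 + 39·44.89 = 9447.77.
s²ₚ = 9447.77 / 222 = 42.55752... → 42.558.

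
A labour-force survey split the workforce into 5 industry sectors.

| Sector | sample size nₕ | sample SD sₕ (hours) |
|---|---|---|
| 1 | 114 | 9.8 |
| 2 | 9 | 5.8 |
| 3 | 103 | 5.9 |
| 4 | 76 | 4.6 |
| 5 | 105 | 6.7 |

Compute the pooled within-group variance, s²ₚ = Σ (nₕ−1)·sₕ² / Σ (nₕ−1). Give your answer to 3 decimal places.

52.059

Degrees of freedom: 113 + 8 + 102 + 75 + 104 = 402.
Σ(nₕ−1)sₕ² = 113·96.04 + 8·33.64 + 102·34.81 + 75·21.16 + 104·44.89 = 20927.82.
s²ₚ = 20927.82 / 402 = 52.05925... → 52.059.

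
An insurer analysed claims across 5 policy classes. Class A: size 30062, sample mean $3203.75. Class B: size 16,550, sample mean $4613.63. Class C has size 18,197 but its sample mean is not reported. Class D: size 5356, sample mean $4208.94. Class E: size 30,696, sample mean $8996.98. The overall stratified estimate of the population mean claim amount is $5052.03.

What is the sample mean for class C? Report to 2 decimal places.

Σ Nₕx̄ₕ = N·μ, so 18197·x̄_C = 100861·5052.03 − (30062·3203.75 + 16550·4613.63 + 5356·4208.94 + 30696·8996.98).
= 509552797.83 − 471381089.72 = 38171708.11.
x̄_C = 38171708.11 / 18197 = 2097.6924... → 2097.69.

2097.69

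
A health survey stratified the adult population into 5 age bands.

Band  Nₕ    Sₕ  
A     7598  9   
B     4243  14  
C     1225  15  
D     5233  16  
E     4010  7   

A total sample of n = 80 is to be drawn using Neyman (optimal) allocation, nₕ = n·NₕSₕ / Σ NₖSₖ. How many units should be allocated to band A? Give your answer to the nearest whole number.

Σ NₕSₕ = 7598·9 + 4243·14 + 1225·15 + 5233·16 + 4010·7 = 257957.
Share for A: 68382/257957 = 0.26509.
n_A = 80 × 0.26509 = 21.207... → 21.

21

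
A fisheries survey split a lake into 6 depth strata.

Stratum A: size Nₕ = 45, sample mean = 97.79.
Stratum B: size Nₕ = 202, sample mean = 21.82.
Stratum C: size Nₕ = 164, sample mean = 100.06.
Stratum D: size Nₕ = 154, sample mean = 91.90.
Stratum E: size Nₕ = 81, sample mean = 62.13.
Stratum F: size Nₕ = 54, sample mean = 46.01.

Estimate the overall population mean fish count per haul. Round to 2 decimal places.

N = 700; weights Wₕ = Nₕ/N = (0.0643, 0.2886, 0.2343, 0.2200, 0.1157, 0.0771).
x̄_st = Σ Wₕ·x̄ₕ = 0.0643·97.79 + 0.2886·21.82 + 0.2343·100.06 + 0.2200·91.90 + 0.1157·62.13 + 0.0771·46.01 ≈ 66.9824...
→ 66.98.

66.98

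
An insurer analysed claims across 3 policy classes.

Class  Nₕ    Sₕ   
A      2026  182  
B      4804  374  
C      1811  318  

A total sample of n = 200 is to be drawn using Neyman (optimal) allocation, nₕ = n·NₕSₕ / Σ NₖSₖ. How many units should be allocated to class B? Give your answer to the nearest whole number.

131

Σ NₕSₕ = 2026·182 + 4804·374 + 1811·318 = 2741326.
Share for B: 1796696/2741326 = 0.65541.
n_B = 200 × 0.65541 = 131.082... → 131.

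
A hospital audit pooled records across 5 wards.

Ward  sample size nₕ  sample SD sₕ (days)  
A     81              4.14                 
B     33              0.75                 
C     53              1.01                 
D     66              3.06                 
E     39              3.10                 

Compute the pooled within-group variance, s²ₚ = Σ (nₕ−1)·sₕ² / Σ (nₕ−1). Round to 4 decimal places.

9.0488

A: (81−1)·4.14² = 80·17.1396 = 1371.168
B: (33−1)·0.75² = 32·0.5625 = 18
C: (53−1)·1.01² = 52·1.0201 = 53.0452
D: (66−1)·3.06² = 65·9.3636 = 608.634
E: (39−1)·3.10² = 38·9.61 = 365.18
Numerator = 2416.0272; denominator = Σ(nₕ−1) = 267.
s²ₚ = 2416.0272/267 = 9.048791... → 9.0488.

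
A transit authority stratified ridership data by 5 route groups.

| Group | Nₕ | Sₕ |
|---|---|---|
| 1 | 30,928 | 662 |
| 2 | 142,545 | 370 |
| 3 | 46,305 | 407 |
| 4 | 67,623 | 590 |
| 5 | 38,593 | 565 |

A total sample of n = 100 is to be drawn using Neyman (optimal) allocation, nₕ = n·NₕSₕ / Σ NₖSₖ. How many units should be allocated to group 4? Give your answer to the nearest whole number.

26

1: NₕSₕ = 30928·662 = 20474336
2: NₕSₕ = 142545·370 = 52741650
3: NₕSₕ = 46305·407 = 18846135
4: NₕSₕ = 67623·590 = 39897570
5: NₕSₕ = 38593·565 = 21805045
Σ NₕSₕ = 153764736.
n_4 = 100·39897570/153764736 = 25.947... → 26.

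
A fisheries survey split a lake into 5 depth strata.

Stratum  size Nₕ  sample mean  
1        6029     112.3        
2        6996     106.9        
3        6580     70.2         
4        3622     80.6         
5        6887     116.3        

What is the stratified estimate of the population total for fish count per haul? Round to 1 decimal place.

1: 6029·112.3 = 677056.7
2: 6996·106.9 = 747872.4
3: 6580·70.2 = 461916
4: 3622·80.6 = 291933.2
5: 6887·116.3 = 800958.1
τ̂ = Σ Nₕx̄ₕ = 2979736.4.

2979736.4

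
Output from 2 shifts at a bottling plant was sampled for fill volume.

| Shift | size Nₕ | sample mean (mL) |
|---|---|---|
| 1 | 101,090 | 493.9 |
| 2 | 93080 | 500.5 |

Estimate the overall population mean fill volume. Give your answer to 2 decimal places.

497.06

x̄_st = (Σ Nₕx̄ₕ) / (Σ Nₕ) = (101090·493.9 + 93080·500.5) / 194170
= 96514891 / 194170 = 497.0639... → 497.06.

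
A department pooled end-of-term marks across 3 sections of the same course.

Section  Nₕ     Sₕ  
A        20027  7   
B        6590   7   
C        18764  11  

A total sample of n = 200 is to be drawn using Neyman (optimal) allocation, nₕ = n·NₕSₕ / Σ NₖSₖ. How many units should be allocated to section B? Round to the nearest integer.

23

A: NₕSₕ = 20027·7 = 140189
B: NₕSₕ = 6590·7 = 46130
C: NₕSₕ = 18764·11 = 206404
Σ NₕSₕ = 392723.
n_B = 200·46130/392723 = 23.492... → 23.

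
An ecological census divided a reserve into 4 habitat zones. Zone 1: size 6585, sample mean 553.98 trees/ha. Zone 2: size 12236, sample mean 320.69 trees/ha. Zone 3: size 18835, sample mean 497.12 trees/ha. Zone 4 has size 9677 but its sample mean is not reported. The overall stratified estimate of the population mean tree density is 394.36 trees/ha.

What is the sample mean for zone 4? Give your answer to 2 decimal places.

N = 6585 + 12236 + 18835 + 9677 = 47333.
Overall total = μ·N = 394.36·47333 = 18666241.88.
Subtract the known strata: 6585·553.98 + 12236·320.69 + 18835·497.12 = 16935176.34.
Remaining total for zone 4: 18666241.88 − 16935176.34 = 1731065.54.
Divide by its size: 1731065.54 / 9677 = 178.8845... → 178.88.

178.88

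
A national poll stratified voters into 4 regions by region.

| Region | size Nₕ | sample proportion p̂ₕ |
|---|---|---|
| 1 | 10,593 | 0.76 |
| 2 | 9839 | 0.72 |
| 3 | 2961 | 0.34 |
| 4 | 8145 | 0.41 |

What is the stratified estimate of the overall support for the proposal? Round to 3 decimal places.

Wₕ = Nₕ/N with N = 31538: 0.3359, 0.3120, 0.0939, 0.2583.
p̂_st = 0.3359·0.76 + 0.3120·0.72 + 0.0939·0.34 + 0.2583·0.41 ≈ 0.61770... → 0.618.

0.618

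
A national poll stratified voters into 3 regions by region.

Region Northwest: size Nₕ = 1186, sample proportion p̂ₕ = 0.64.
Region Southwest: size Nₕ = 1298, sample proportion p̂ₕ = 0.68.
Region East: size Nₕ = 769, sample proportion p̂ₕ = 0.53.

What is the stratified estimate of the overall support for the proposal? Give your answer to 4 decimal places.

Wₕ = Nₕ/N with N = 3253: 0.3646, 0.3990, 0.2364.
p̂_st = 0.3646·0.64 + 0.3990·0.68 + 0.2364·0.53 ≈ 0.629957... → 0.6300.

0.6300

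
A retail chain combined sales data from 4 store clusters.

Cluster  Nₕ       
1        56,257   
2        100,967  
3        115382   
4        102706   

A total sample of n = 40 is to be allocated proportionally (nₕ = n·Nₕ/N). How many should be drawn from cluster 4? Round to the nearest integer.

N = 56257 + 100967 + 115382 + 102706 = 375312.
n_4 = 40·102706/375312 = 10.946... → 11.

11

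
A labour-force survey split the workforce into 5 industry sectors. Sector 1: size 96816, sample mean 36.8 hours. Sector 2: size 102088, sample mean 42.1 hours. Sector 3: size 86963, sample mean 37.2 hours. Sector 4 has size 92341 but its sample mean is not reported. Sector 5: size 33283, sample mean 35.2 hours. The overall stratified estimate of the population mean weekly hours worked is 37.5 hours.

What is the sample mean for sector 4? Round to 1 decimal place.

34.3

Σ Nₕx̄ₕ = N·μ, so 92341·x̄_4 = 411491·37.5 − (96816·36.8 + 102088·42.1 + 86963·37.2 + 33283·35.2).
= 15430912.5 − 12267318.8 = 3163593.7.
x̄_4 = 3163593.7 / 92341 = 34.260... → 34.3.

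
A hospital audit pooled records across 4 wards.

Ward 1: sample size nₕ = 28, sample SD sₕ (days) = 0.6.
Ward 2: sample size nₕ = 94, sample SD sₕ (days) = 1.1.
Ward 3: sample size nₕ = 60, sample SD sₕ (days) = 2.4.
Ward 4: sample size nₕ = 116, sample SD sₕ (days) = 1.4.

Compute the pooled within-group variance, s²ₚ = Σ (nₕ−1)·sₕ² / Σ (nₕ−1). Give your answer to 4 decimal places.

Degrees of freedom: 27 + 93 + 59 + 115 = 294.
Σ(nₕ−1)sₕ² = 27·0.36 + 93·1.21 + 59·5.76 + 115·1.96 = 687.49.
s²ₚ = 687.49 / 294 = 2.338401... → 2.3384.

2.3384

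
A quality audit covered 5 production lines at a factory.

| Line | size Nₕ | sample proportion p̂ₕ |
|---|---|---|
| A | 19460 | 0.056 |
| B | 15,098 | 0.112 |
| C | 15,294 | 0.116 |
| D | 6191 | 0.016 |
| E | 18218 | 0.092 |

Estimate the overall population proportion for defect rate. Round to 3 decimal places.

0.085

Wₕ = Nₕ/N with N = 74261: 0.2620, 0.2033, 0.2059, 0.0834, 0.2453.
p̂_st = 0.2620·0.056 + 0.2033·0.112 + 0.2059·0.116 + 0.0834·0.016 + 0.2453·0.092 ≈ 0.08524... → 0.085.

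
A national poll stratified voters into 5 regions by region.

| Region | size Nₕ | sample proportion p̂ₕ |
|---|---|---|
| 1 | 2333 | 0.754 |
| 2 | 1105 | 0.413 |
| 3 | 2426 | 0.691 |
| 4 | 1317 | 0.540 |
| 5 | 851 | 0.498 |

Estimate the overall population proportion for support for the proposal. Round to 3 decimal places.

0.626

N = 2333 + 1105 + 2426 + 1317 + 851 = 8032.
Overall proportion = Σ (Nₕ/N)·p̂ₕ.
Σ Nₕp̂ₕ = 1759.082 + 456.365 + 1676.366 + 711.18 + 423.798 = 5026.791.
5026.791 / 8032 = 0.62585... → 0.626.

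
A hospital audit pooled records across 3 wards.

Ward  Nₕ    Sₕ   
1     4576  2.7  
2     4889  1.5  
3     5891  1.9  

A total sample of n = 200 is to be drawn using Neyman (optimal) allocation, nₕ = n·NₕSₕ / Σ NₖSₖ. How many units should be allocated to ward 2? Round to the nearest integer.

1: NₕSₕ = 4576·2.7 = 12355.2
2: NₕSₕ = 4889·1.5 = 7333.5
3: NₕSₕ = 5891·1.9 = 11192.9
Σ NₕSₕ = 30881.6.
n_2 = 200·7333.5/30881.6 = 47.494... → 47.

47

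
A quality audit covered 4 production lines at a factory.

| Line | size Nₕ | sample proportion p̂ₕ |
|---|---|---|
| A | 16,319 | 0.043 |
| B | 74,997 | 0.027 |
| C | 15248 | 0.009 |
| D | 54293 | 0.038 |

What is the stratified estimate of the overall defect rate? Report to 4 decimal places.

0.0306

N = 16319 + 74997 + 15248 + 54293 = 160857.
Overall proportion = Σ (Nₕ/N)·p̂ₕ.
Σ Nₕp̂ₕ = 701.717 + 2024.919 + 137.232 + 2063.134 = 4927.002.
4927.002 / 160857 = 0.030630... → 0.0306.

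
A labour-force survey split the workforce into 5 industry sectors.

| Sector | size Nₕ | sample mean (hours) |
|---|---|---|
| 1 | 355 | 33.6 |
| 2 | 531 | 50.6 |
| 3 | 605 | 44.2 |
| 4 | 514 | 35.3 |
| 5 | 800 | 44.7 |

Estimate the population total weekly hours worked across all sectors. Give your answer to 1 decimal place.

119441.8

1: 355·33.6 = 11928
2: 531·50.6 = 26868.6
3: 605·44.2 = 26741
4: 514·35.3 = 18144.2
5: 800·44.7 = 35760
τ̂ = Σ Nₕx̄ₕ = 119441.8.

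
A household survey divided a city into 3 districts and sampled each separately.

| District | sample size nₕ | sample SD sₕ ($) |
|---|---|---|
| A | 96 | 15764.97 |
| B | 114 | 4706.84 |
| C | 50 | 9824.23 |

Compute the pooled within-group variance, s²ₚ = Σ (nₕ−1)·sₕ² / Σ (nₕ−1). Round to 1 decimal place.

120013449.5

A: (96−1)·15764.97² = 95·248534279.1009 = 23610756514.5855
B: (114−1)·4706.84² = 113·22154342.7856 = 2503440734.7728
C: (50−1)·9824.23² = 49·96515495.0929 = 4729259259.5521
Numerator = 30843456508.9104; denominator = Σ(nₕ−1) = 257.
s²ₚ = 30843456508.9104/257 = 120013449.451... → 120013449.5.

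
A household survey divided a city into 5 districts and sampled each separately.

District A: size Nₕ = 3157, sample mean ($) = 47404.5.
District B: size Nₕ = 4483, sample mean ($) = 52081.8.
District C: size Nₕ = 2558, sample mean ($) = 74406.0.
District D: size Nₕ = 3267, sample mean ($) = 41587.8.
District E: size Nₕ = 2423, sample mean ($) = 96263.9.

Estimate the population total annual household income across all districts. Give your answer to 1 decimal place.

942584036.2

A: 3157·47404.5 = 149656006.5
B: 4483·52081.8 = 233482709.4
C: 2558·74406.0 = 190330548
D: 3267·41587.8 = 135867342.6
E: 2423·96263.9 = 233247429.7
τ̂ = Σ Nₕx̄ₕ = 942584036.2.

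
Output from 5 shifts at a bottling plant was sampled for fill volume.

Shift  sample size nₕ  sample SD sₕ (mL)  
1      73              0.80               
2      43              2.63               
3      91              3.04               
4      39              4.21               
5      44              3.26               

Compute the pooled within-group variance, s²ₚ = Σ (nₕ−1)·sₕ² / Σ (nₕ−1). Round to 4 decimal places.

8.0661

1: (73−1)·0.80² = 72·0.64 = 46.08
2: (43−1)·2.63² = 42·6.9169 = 290.5098
3: (91−1)·3.04² = 90·9.2416 = 831.744
4: (39−1)·4.21² = 38·17.7241 = 673.5158
5: (44−1)·3.26² = 43·10.6276 = 456.9868
Numerator = 2298.8364; denominator = Σ(nₕ−1) = 285.
s²ₚ = 2298.8364/285 = 8.066093... → 8.0661.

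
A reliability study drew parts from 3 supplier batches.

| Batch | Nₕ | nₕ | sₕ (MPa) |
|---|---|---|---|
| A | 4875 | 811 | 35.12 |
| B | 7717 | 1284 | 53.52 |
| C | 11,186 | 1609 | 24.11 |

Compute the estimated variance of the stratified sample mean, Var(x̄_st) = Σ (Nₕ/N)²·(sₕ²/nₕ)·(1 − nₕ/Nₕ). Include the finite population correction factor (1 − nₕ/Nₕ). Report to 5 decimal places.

N = 23778; Wₕ = Nₕ/N.
batch A: (4875/23778)²·35.12²/811·(1 − 811/4875) = 0.05329247
batch B: (7717/23778)²·53.52²/1284·(1 − 1284/7717) = 0.19587481
batch C: (11186/23778)²·24.11²/1609·(1 − 1609/11186) = 0.06845293
Sum = 0.31762021 → 0.31762.

0.31762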